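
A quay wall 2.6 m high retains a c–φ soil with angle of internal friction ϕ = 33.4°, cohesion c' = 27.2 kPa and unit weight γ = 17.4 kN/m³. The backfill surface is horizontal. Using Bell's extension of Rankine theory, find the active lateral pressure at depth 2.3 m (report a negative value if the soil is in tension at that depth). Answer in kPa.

-17.7 kPa

K_a = (1 − sin φ)/(1 + sin φ) = 0.2899.
σ_a = K_a γ z − 2c√K_a = 0.2899×17.4×2.3 − 2×27.2×0.5384 = -17.69 kPa.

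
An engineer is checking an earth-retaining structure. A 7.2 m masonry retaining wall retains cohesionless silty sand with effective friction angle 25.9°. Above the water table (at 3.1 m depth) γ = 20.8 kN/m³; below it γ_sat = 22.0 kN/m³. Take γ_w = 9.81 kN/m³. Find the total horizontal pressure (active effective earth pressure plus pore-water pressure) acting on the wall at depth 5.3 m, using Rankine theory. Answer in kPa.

K_a = (1 − sin φ)/(1 + sin φ) = 0.3920.
γ' = 22.0 − 9.81 = 12.19 kN/m³.
Effective vertical stress at 5.3 m: σ'_v = 20.8×3.1 + 12.19×2.20 = 91.30 kPa.
σ'_h = K_a σ'_v = 0.3920 × 91.30 = 35.79 kPa; u = γ_w × 2.20 = 21.58 kPa.
Total σ_h = 35.79 + 21.58 = 57.37 kPa.

57.4 kPa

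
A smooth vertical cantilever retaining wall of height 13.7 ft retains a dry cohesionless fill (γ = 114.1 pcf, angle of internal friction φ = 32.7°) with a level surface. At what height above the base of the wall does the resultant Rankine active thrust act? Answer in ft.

K_a = 0.2985.
The pressure distribution is triangular, so the resultant acts at H/3 above the base = 13.7/3 = 4.567 ft.

4.57 ft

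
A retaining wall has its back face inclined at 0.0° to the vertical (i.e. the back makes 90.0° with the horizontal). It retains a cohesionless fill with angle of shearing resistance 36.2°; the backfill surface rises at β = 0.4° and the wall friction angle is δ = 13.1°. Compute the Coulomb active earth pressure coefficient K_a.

K_a = sin²(α+φ) / [sin²α · sin(α−δ) · (1 + √{sin(φ+δ)sin(φ−β) / (sin(α−δ)sin(α+β))})²].
With α = 90.0°, φ = 36.2°, δ = 13.1°, β = 0.4°: K_a = 0.2384.

0.238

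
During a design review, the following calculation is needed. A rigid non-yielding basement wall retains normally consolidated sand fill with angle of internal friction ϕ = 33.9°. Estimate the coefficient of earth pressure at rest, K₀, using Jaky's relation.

0.442

K₀ = 1 − sin φ' = 1 − sin 33.9° = 0.4423.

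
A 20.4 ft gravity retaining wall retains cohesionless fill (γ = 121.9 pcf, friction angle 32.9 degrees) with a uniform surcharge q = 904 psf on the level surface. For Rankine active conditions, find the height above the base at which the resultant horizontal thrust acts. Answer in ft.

K_a = 0.2960.
Triangular part P₁ = ½K_aγH² = 7509 at H/3 = 6.800 ft; rectangular part P₂ = K_a q H = 5459 at H/2 = 10.20 ft.
ȳ = (P₁·6.800 + P₂·10.20)/(P₁+P₂) = 8.231 ft.

8.23 ft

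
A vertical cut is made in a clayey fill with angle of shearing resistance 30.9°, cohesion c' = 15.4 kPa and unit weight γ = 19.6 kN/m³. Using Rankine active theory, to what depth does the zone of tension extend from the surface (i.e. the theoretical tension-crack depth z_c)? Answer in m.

K_a = tan²(45° − 30.9°/2) = 0.3214; √K_a = 0.5669.
The active pressure is zero where K_a γ z = 2c√K_a, so z_c = 2c/(γ√K_a) = 2×15.4/(19.6×0.5669) = 2.772 m.

2.77 m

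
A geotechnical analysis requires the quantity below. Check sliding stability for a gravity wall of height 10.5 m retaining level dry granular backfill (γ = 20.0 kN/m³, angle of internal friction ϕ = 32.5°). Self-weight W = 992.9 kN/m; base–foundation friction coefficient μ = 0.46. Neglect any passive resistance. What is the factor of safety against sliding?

K_a = tan²(45° − 32.5°/2) = 0.3010.
P_a = ½K_aγH² = 0.5×0.3010×20.0×10.5² = 331.8 kN/m, acting at H/3 = 3.500 m above the base.
FS_sliding = μW / P_a = 0.46×992.9 / 331.8 = 1.376.

1.38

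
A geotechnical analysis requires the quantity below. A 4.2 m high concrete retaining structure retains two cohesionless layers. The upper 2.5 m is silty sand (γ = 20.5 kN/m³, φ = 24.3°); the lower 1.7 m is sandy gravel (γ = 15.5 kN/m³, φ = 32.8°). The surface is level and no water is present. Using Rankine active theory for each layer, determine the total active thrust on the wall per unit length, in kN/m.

59.3 kN/m

K_a1 = tan²(45°−24.3°/2) = 0.4169; K_a2 = tan²(45°−32.8°/2) = 0.2973.
Layer 1: σ at base = K_a1 γ₁ h₁ = 21.37 kPa; P₁ = ½×21.37×2.5 = 26.71.
Layer 2: σ_v at top = γ₁h₁ = 51.25; σ_h top = K_a2×51.25 = 15.23; σ_h base = K_a2×(51.25+15.5×1.7) = 23.07.
P₂ = ½(15.23+23.07)×1.7 = 32.56. Total P_a = 26.71+32.56 = 59.27 kN/m.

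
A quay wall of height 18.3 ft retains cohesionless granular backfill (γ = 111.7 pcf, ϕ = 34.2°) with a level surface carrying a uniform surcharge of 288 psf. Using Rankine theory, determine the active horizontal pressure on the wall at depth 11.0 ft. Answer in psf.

425 psf

K_a = (1 − sin φ)/(1 + sin φ) = 0.2803.
σ_v = γz + q = 111.7 × 11.0 + 288 = 1517 psf.
σ_h = K_a σ_v = 0.2803 × 1517 = 425.2 psf.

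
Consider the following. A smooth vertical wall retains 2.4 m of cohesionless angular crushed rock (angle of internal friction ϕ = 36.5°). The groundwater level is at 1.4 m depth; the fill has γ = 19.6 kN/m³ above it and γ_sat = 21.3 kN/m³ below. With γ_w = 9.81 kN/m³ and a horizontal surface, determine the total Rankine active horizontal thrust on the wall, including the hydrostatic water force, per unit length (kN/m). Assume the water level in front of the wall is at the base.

18.2 kN/m

K_a = tan²(45° − φ/2) = 0.2541.
γ' = 21.3 − 9.81 = 11.49 kN/m³. Depth below WT = 1.0 m.
σ'_h at WT = K_a γ d_w = 6.971 kPa; at base = 6.971 + K_a γ' × 1.0 = 9.890 kPa.
P₁ (0–1.4 m) = ½×6.971×1.4 = 4.880. P₂ (1.4–2.4 m) = ½(6.971+9.890)×1.0 = 8.431.
P_w = ½ γ_w h₂² = 0.5×9.81×1.0² = 4.905. Total = 4.880+8.431+4.905 = 18.22 kN/m.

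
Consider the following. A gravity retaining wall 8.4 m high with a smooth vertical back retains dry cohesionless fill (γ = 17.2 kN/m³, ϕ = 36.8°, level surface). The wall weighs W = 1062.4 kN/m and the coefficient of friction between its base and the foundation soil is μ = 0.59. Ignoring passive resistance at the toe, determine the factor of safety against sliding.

4.12

K_a = tan²(45° − 36.8°/2) = 0.2508.
P_a = ½K_aγH² = 0.5×0.2508×17.2×8.4² = 152.2 kN/m, acting at H/3 = 2.800 m above the base.
FS_sliding = μW / P_a = 0.59×1062.4 / 152.2 = 4.119.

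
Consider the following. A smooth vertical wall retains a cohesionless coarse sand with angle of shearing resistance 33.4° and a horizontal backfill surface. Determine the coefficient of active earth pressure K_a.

K_a = tan²(45° − φ/2) = tan²(28.30°) = 0.2899.

0.290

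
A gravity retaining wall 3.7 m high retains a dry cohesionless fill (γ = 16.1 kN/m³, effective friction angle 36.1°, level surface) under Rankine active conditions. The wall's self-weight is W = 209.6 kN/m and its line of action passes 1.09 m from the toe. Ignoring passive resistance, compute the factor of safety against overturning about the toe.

6.50

K_a = tan²(45° − 36.1°/2) = 0.2585.
P_a = ½K_aγH² = 0.5×0.2585×16.1×3.7² = 28.49 kN/m, acting at H/3 = 1.233 m above the base.
Overturning moment M_o = P_a × H/3 = 28.49 × 1.233 = 35.13.
Resisting moment M_r = W × 1.09 = 209.6 × 1.09 = 228.5.
FS_overturning = M_r/M_o = 228.5/35.13 = 6.503.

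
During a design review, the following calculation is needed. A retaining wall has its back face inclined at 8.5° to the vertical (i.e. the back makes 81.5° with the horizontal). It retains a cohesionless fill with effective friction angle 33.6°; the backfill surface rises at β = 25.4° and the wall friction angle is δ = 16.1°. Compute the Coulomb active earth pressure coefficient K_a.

0.503

K_a = sin²(α+φ) / [sin²α · sin(α−δ) · (1 + √{sin(φ+δ)sin(φ−β) / (sin(α−δ)sin(α+β))})²].
With α = 81.5°, φ = 33.6°, δ = 16.1°, β = 25.4°: K_a = 0.5032.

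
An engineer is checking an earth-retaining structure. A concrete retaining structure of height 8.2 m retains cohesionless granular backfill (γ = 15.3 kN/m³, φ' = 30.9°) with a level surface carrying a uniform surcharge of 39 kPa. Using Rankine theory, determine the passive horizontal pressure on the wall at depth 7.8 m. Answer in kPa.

K_p = (1 + sin φ)/(1 − sin φ) = 3.111.
σ_v = γz + q = 15.3 × 7.8 + 39 = 158.3 kPa.
σ_h = K_p σ_v = 3.111 × 158.3 = 492.7 kPa.

493 kPa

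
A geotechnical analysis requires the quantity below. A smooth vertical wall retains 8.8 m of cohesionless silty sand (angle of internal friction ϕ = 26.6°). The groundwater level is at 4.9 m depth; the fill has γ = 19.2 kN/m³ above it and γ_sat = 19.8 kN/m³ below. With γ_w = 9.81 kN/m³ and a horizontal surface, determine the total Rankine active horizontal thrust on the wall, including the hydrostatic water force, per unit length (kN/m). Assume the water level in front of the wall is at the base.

K_a = tan²(45° − φ/2) = 0.3814.
γ' = 19.8 − 9.81 = 9.990 kN/m³. Depth below WT = 3.9 m.
σ'_h at WT = K_a γ d_w = 35.89 kPa; at base = 35.89 + K_a γ' × 3.9 = 50.75 kPa.
P₁ (0–4.9 m) = ½×35.89×4.9 = 87.92. P₂ (4.9–8.8 m) = ½(35.89+50.75)×3.9 = 168.9.
P_w = ½ γ_w h₂² = 0.5×9.81×3.9² = 74.61. Total = 87.92+168.9+74.61 = 331.5 kN/m.

331 kN/m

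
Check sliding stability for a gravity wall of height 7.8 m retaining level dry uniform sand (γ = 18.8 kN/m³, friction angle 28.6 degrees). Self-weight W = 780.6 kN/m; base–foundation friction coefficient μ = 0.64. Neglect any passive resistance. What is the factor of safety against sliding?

2.48

K_a = tan²(45° − 28.6°/2) = 0.3525.
P_a = ½K_aγH² = 0.5×0.3525×18.8×7.8² = 201.6 kN/m, acting at H/3 = 2.600 m above the base.
FS_sliding = μW / P_a = 0.64×780.6 / 201.6 = 2.478.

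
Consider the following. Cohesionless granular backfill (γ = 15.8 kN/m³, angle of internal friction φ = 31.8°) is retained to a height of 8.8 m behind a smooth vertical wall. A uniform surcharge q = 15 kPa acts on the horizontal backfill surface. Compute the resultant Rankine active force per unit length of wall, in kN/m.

K_a = tan²(45° − φ/2) = 0.3098.
Soil triangle: ½ K_a γ H² = 0.5×0.3098×15.8×8.8² = 189.5 kN/m.
Surcharge rectangle: K_a q H = 0.3098×15×8.8 = 40.89 kN/m.
Total = 189.5 + 40.89 = 230.4 kN/m.

230 kN/m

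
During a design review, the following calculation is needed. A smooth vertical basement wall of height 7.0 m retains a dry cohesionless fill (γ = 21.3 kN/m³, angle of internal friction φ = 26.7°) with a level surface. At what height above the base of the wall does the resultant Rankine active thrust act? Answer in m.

K_a = 0.3800.
The pressure distribution is triangular, so the resultant acts at H/3 above the base = 7.0/3 = 2.333 m.

2.33 m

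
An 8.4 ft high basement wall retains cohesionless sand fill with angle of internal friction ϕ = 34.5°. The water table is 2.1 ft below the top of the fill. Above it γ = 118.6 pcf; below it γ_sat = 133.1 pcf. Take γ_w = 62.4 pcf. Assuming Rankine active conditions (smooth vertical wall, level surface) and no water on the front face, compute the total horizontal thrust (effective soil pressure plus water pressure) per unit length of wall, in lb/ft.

K_a = tan²(45° − φ/2) = 0.2768.
γ' = 133.1 − 62.4 = 70.70 pcf. Depth below WT = 6.3 ft.
σ'_h at WT = K_a γ d_w = 68.94 psf; at base = 68.94 + K_a γ' × 6.3 = 192.2 psf.
P₁ (0–2.1 ft) = ½×68.94×2.1 = 72.39. P₂ (2.1–8.4 ft) = ½(68.94+192.2)×6.3 = 822.7.
P_w = ½ γ_w h₂² = 0.5×62.4×6.3² = 1238. Total = 72.39+822.7+1238 = 2133 lb/ft.

2130 lb/ft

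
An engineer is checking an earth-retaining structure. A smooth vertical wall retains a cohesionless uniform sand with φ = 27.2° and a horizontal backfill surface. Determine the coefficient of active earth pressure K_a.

K_a = tan²(45° − φ/2) = tan²(31.40°) = 0.3726.

0.373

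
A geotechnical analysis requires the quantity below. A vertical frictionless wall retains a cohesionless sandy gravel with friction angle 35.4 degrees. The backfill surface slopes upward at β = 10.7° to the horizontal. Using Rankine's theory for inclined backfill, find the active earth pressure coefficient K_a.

K_a = cos β · (cos β − √(cos²β − cos²φ)) / (cos β + √(cos²β − cos²φ)).
cos β = 0.9826, cos φ = 0.8151, √(cos²β − cos²φ) = 0.5487.
K_a = 0.9826 × (0.9826 − 0.5487)/(0.9826 + 0.5487) = 0.2784.

0.278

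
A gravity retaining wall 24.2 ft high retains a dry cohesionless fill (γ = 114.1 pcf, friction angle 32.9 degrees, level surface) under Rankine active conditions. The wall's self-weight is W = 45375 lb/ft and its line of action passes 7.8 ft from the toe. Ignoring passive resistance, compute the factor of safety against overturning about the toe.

4.44

K_a = tan²(45° − 32.9°/2) = 0.2960.
P_a = ½K_aγH² = 0.5×0.2960×114.1×24.2² = 9891 lb/ft, acting at H/3 = 8.067 ft above the base.
Overturning moment M_o = P_a × H/3 = 9891 × 8.067 = 79780.
Resisting moment M_r = W × 7.8 = 45375 × 7.8 = 353900.
FS_overturning = M_r/M_o = 353900/79780 = 4.436.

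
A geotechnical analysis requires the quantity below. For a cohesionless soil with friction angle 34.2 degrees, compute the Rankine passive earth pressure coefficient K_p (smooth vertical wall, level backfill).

3.57

K_p = (1 + sin φ)/(1 − sin φ) = tan²(45° + 34.2°/2) = 3.567.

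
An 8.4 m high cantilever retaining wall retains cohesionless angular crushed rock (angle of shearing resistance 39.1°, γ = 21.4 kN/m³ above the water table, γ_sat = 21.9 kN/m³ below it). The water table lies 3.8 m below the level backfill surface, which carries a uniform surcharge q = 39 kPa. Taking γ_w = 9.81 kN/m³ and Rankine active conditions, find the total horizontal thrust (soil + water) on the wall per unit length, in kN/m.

K_a = tan²(45° − φ/2) = 0.2265.
γ' = 21.9 − 9.81 = 12.09 kN/m³. h₂ = H − d_w = 4.6 m.
σ'_h: at surface K_a·q = 8.833; at WT K_a(q+γd_w) = 27.25; at base K_a(q+γd_w+γ'h₂) = 39.85 kPa.
P₁ = ½(8.833+27.25)×3.8 = 68.56; P₂ = ½(27.25+39.85)×4.6 = 154.3; P_w = ½γ_w h₂² = 103.8.
Total = 68.56+154.3+103.8 = 326.7 kN/m.

327 kN/m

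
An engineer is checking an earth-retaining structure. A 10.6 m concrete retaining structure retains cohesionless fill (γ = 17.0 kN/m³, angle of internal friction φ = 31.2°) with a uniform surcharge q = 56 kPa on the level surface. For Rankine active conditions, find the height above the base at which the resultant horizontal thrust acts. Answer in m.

K_a = 0.3175.
Triangular part P₁ = ½K_aγH² = 303.2 at H/3 = 3.533 m; rectangular part P₂ = K_a q H = 188.5 at H/2 = 5.300 m.
ȳ = (P₁·3.533 + P₂·5.300)/(P₁+P₂) = 4.210 m.

4.21 m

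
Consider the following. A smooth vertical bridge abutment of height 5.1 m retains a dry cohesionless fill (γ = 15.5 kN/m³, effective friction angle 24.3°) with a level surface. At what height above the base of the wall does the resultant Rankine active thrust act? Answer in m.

1.70 m

K_a = 0.4169.
The pressure distribution is triangular, so the resultant acts at H/3 above the base = 5.1/3 = 1.700 m.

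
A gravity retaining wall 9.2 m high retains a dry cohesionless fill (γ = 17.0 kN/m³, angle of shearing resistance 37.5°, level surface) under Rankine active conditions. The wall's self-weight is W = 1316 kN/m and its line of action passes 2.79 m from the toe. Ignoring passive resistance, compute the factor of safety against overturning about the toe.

6.84

K_a = tan²(45° − 37.5°/2) = 0.2432.
P_a = ½K_aγH² = 0.5×0.2432×17.0×9.2² = 175.0 kN/m, acting at H/3 = 3.067 m above the base.
Overturning moment M_o = P_a × H/3 = 175.0 × 3.067 = 536.6.
Resisting moment M_r = W × 2.79 = 1316 × 2.79 = 3672.
FS_overturning = M_r/M_o = 3672/536.6 = 6.843.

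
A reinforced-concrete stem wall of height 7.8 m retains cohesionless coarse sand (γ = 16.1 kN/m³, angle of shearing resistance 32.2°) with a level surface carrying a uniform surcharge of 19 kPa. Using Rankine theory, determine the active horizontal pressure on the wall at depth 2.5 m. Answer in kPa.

18.1 kPa

K_a = (1 − sin φ)/(1 + sin φ) = 0.3047.
σ_v = γz + q = 16.1 × 2.5 + 19 = 59.25 kPa.
σ_h = K_a σ_v = 0.3047 × 59.25 = 18.06 kPa.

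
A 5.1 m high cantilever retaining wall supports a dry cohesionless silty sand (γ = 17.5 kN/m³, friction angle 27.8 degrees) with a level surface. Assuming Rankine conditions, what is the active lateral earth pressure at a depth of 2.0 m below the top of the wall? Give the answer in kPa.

K_a = (1 − sin φ)/(1 + sin φ) = 0.3639.
σ_h = K_a γ z = 0.3639 × 17.5 × 2.0 = 12.74 kPa.

12.7 kPa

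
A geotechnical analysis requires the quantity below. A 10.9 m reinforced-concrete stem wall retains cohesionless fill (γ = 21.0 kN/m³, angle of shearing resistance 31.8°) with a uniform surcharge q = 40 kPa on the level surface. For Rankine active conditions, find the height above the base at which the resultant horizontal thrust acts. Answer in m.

4.10 m

K_a = 0.3098.
Triangular part P₁ = ½K_aγH² = 386.5 at H/3 = 3.633 m; rectangular part P₂ = K_a q H = 135.1 at H/2 = 5.450 m.
ȳ = (P₁·3.633 + P₂·5.450)/(P₁+P₂) = 4.104 m.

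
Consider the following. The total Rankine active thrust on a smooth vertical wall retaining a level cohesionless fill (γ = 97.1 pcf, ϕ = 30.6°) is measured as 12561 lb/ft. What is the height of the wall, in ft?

28.2 ft

K_a = 0.3253. P_a = ½ K_a γ H² ⇒ H = √(2P_a/(K_a γ)).
H = √(2×12561/(0.3253×97.1)) = 28.20 ft.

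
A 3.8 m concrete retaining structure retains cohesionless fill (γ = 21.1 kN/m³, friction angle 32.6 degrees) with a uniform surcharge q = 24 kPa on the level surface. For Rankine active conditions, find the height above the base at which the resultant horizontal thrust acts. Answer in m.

1.50 m

K_a = 0.2997.
Triangular part P₁ = ½K_aγH² = 45.66 at H/3 = 1.267 m; rectangular part P₂ = K_a q H = 27.34 at H/2 = 1.900 m.
ȳ = (P₁·1.267 + P₂·1.900)/(P₁+P₂) = 1.504 m.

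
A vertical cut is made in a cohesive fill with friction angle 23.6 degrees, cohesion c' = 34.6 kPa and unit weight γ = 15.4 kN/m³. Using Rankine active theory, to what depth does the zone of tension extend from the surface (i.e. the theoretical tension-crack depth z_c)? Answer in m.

6.87 m

K_a = tan²(45° − 23.6°/2) = 0.4282; √K_a = 0.6544.
The active pressure is zero where K_a γ z = 2c√K_a, so z_c = 2c/(γ√K_a) = 2×34.6/(15.4×0.6544) = 6.867 m.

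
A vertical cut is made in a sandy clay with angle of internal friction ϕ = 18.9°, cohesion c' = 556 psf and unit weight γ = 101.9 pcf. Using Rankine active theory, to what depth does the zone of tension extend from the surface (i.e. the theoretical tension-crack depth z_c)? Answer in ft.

K_a = tan²(45° − 18.9°/2) = 0.5107; √K_a = 0.7146.
The active pressure is zero where K_a γ z = 2c√K_a, so z_c = 2c/(γ√K_a) = 2×556/(101.9×0.7146) = 15.27 ft.

15.3 ft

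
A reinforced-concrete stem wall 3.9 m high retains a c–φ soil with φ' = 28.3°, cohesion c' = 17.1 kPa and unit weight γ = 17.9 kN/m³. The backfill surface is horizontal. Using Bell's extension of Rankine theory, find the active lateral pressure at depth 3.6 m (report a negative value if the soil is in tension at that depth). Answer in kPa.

2.56 kPa

K_a = (1 − sin φ)/(1 + sin φ) = 0.3568.
σ_a = K_a γ z − 2c√K_a = 0.3568×17.9×3.6 − 2×17.1×0.5973 = 2.563 kPa.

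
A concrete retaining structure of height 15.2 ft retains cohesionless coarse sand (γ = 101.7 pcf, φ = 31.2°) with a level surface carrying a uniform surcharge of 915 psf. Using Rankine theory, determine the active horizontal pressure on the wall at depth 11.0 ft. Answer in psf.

K_a = (1 − sin φ)/(1 + sin φ) = 0.3175.
σ_v = γz + q = 101.7 × 11.0 + 915 = 2034 psf.
σ_h = K_a σ_v = 0.3175 × 2034 = 645.7 psf.

646 psf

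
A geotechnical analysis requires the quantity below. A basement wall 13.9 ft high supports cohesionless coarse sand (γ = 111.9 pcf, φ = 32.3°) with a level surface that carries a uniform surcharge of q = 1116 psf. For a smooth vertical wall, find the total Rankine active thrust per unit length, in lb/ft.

7990 lb/ft

K_a = tan²(45° − φ/2) = 0.3035.
Soil triangle: ½ K_a γ H² = 0.5×0.3035×111.9×13.9² = 3281 lb/ft.
Surcharge rectangle: K_a q H = 0.3035×1116×13.9 = 4708 lb/ft.
Total = 3281 + 4708 = 7988 lb/ft.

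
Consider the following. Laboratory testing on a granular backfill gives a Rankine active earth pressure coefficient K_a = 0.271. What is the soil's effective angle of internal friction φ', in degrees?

35.0°

K_a = tan²(45° − φ/2) ⇒ 45° − φ/2 = arctan(√0.271) = 27.50°.
φ = 2(45° − 27.50°) = 35.00°.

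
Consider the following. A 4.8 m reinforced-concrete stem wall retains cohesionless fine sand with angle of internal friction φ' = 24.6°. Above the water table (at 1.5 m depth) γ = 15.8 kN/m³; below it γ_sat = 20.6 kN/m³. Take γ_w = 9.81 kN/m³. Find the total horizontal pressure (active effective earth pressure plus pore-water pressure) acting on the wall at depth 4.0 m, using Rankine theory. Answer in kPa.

K_a = (1 − sin φ)/(1 + sin φ) = 0.4121.
γ' = 20.6 − 9.81 = 10.79 kN/m³.
Effective vertical stress at 4.0 m: σ'_v = 15.8×1.5 + 10.79×2.50 = 50.68 kPa.
σ'_h = K_a σ'_v = 0.4121 × 50.68 = 20.89 kPa; u = γ_w × 2.50 = 24.53 kPa.
Total σ_h = 20.89 + 24.53 = 45.41 kPa.

45.4 kPa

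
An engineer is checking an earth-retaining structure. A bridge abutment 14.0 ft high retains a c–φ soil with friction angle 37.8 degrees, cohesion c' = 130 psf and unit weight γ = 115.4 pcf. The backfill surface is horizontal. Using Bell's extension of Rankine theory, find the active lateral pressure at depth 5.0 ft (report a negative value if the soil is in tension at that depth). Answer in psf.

K_a = (1 − sin φ)/(1 + sin φ) = 0.2400.
σ_a = K_a γ z − 2c√K_a = 0.2400×115.4×5.0 − 2×130×0.4899 = 11.11 psf.

11.1 psf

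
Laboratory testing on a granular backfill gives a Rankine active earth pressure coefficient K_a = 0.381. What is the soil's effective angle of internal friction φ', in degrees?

K_a = tan²(45° − φ/2) ⇒ 45° − φ/2 = arctan(√0.381) = 31.69°.
φ = 2(45° − 31.69°) = 26.63°.

26.6°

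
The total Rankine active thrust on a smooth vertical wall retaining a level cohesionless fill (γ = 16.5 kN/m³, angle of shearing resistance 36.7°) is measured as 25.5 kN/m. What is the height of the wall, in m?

K_a = 0.2519. P_a = ½ K_a γ H² ⇒ H = √(2P_a/(K_a γ)).
H = √(2×25.5/(0.2519×16.5)) = 3.503 m.

3.50 m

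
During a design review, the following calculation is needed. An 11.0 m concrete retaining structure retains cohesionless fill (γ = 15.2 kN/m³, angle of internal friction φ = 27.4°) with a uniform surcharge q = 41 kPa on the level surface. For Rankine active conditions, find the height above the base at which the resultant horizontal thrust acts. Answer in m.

4.27 m

K_a = 0.3697.
Triangular part P₁ = ½K_aγH² = 340.0 at H/3 = 3.667 m; rectangular part P₂ = K_a q H = 166.7 at H/2 = 5.500 m.
ȳ = (P₁·3.667 + P₂·5.500)/(P₁+P₂) = 4.270 m.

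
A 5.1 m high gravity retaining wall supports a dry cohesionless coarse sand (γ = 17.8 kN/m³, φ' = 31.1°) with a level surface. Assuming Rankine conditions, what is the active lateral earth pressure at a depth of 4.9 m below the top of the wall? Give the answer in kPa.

K_a = (1 − sin φ)/(1 + sin φ) = 0.3188.
σ_h = K_a γ z = 0.3188 × 17.8 × 4.9 = 27.81 kPa.

27.8 kPa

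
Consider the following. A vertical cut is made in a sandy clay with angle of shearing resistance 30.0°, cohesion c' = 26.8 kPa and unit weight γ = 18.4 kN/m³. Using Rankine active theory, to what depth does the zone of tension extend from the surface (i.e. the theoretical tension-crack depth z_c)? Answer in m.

5.05 m

K_a = tan²(45° − 30.0°/2) = 0.3333; √K_a = 0.5774.
The active pressure is zero where K_a γ z = 2c√K_a, so z_c = 2c/(γ√K_a) = 2×26.8/(18.4×0.5774) = 5.046 m.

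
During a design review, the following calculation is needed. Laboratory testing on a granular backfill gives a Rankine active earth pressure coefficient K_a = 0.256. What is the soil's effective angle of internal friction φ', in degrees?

36.3°

K_a = tan²(45° − φ/2) ⇒ 45° − φ/2 = arctan(√0.256) = 26.84°.
φ = 2(45° − 26.84°) = 36.32°.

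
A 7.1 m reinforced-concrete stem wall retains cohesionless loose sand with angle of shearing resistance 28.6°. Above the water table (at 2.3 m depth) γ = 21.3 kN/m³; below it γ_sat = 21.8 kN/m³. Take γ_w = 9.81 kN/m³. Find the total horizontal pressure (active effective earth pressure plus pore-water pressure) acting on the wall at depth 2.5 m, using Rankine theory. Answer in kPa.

20.1 kPa

K_a = (1 − sin φ)/(1 + sin φ) = 0.3525.
γ' = 21.8 − 9.81 = 11.99 kN/m³.
Effective vertical stress at 2.5 m: σ'_v = 21.3×2.3 + 11.99×0.200 = 51.39 kPa.
σ'_h = K_a σ'_v = 0.3525 × 51.39 = 18.12 kPa; u = γ_w × 0.200 = 1.962 kPa.
Total σ_h = 18.12 + 1.962 = 20.08 kPa.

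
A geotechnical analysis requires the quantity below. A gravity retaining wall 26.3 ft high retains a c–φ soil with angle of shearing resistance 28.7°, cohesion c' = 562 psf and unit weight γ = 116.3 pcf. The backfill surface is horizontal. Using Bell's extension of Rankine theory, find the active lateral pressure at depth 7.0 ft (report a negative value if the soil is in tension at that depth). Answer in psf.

K_a = (1 − sin φ)/(1 + sin φ) = 0.3511.
σ_a = K_a γ z − 2c√K_a = 0.3511×116.3×7.0 − 2×562×0.5926 = -380.2 psf.

-380 psf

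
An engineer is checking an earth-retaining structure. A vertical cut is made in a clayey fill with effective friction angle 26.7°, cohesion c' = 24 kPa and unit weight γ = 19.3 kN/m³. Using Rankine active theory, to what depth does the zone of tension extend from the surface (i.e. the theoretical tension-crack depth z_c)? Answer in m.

K_a = tan²(45° − 26.7°/2) = 0.3800; √K_a = 0.6164.
The active pressure is zero where K_a γ z = 2c√K_a, so z_c = 2c/(γ√K_a) = 2×24/(19.3×0.6164) = 4.035 m.

4.03 m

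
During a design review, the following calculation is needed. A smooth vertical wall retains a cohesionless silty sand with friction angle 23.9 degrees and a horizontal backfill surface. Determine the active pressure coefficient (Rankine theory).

0.423

K_a = tan²(45° − φ/2) = tan²(33.05°) = 0.4233.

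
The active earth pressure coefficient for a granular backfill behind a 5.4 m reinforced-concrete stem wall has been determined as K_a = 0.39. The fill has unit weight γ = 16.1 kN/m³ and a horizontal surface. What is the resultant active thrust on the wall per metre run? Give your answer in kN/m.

91.5 kN/m

P = ½ K_a γ H² = 0.5 × 0.39 × 16.1 × 5.4² = 91.55 kN/m.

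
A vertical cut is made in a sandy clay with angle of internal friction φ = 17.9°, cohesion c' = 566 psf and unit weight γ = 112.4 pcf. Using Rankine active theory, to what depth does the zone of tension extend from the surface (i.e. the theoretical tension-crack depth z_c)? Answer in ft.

K_a = tan²(45° − 17.9°/2) = 0.5298; √K_a = 0.7279.
The active pressure is zero where K_a γ z = 2c√K_a, so z_c = 2c/(γ√K_a) = 2×566/(112.4×0.7279) = 13.84 ft.

13.8 ft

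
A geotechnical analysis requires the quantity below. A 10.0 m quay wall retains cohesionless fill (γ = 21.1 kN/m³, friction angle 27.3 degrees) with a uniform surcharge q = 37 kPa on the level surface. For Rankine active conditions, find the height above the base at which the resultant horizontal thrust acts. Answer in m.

3.77 m

K_a = 0.3711.
Triangular part P₁ = ½K_aγH² = 391.5 at H/3 = 3.333 m; rectangular part P₂ = K_a q H = 137.3 at H/2 = 5.000 m.
ȳ = (P₁·3.333 + P₂·5.000)/(P₁+P₂) = 3.766 m.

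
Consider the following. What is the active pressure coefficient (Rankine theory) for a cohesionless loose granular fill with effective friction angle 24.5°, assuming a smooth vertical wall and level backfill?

K_a = tan²(45° − φ/2) = tan²(32.75°) = 0.4137.

0.414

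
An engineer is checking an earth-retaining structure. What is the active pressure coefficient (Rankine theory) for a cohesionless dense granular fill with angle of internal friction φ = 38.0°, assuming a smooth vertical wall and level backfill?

K_a = tan²(45° − φ/2) = tan²(26.00°) = 0.2379.

0.238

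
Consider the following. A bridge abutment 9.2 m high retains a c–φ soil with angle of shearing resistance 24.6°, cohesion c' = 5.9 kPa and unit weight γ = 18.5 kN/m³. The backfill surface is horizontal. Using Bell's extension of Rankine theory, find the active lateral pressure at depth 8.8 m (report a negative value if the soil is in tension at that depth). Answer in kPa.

K_a = (1 − sin φ)/(1 + sin φ) = 0.4121.
σ_a = K_a γ z − 2c√K_a = 0.4121×18.5×8.8 − 2×5.9×0.6420 = 59.52 kPa.

59.5 kPa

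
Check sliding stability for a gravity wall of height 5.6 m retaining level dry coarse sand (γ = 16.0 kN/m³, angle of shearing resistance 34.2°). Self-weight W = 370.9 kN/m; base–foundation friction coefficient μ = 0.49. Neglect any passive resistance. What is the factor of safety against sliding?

K_a = tan²(45° − 34.2°/2) = 0.2803.
P_a = ½K_aγH² = 0.5×0.2803×16.0×5.6² = 70.33 kN/m, acting at H/3 = 1.867 m above the base.
FS_sliding = μW / P_a = 0.49×370.9 / 70.33 = 2.584.

2.58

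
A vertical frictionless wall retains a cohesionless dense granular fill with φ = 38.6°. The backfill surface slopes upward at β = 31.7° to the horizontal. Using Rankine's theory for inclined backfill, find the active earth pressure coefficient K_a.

0.369

K_a = cos β · (cos β − √(cos²β − cos²φ)) / (cos β + √(cos²β − cos²φ)).
cos β = 0.8508, cos φ = 0.7815, √(cos²β − cos²φ) = 0.3363.
K_a = 0.8508 × (0.8508 − 0.3363)/(0.8508 + 0.3363) = 0.3687.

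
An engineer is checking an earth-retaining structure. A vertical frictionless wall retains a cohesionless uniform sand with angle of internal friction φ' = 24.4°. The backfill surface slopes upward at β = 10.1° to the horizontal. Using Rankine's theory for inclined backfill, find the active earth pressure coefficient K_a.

K_a = cos β · (cos β − √(cos²β − cos²φ)) / (cos β + √(cos²β − cos²φ)).
cos β = 0.9845, cos φ = 0.9107, √(cos²β − cos²φ) = 0.3740.
K_a = 0.9845 × (0.9845 − 0.3740)/(0.9845 + 0.3740) = 0.4424.

0.442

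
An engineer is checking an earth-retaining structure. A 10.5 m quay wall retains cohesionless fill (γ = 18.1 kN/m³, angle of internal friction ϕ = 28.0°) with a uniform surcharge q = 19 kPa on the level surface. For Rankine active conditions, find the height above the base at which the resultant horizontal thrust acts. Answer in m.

3.79 m

K_a = 0.3610.
Triangular part P₁ = ½K_aγH² = 360.2 at H/3 = 3.500 m; rectangular part P₂ = K_a q H = 72.03 at H/2 = 5.250 m.
ȳ = (P₁·3.500 + P₂·5.250)/(P₁+P₂) = 3.792 m.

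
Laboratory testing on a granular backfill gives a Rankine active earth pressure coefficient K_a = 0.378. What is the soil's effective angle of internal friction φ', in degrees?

K_a = tan²(45° − φ/2) ⇒ 45° − φ/2 = arctan(√0.378) = 31.58°.
φ = 2(45° − 31.58°) = 26.83°.

26.8°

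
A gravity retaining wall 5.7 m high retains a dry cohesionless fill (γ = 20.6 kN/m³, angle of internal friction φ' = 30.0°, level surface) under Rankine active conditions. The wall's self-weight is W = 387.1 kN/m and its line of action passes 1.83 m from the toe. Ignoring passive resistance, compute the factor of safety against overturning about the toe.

K_a = tan²(45° − 30.0°/2) = 0.3333.
P_a = ½K_aγH² = 0.5×0.3333×20.6×5.7² = 111.5 kN/m, acting at H/3 = 1.900 m above the base.
Overturning moment M_o = P_a × H/3 = 111.5 × 1.900 = 211.9.
Resisting moment M_r = W × 1.83 = 387.1 × 1.83 = 708.4.
FS_overturning = M_r/M_o = 708.4/211.9 = 3.342.

3.34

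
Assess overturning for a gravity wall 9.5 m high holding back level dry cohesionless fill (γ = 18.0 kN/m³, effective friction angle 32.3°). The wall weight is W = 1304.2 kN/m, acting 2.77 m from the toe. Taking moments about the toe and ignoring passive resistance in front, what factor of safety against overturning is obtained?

4.63

K_a = tan²(45° − 32.3°/2) = 0.3035.
P_a = ½K_aγH² = 0.5×0.3035×18.0×9.5² = 246.5 kN/m, acting at H/3 = 3.167 m above the base.
Overturning moment M_o = P_a × H/3 = 246.5 × 3.167 = 780.6.
Resisting moment M_r = W × 2.77 = 1304.2 × 2.77 = 3613.
FS_overturning = M_r/M_o = 3613/780.6 = 4.628.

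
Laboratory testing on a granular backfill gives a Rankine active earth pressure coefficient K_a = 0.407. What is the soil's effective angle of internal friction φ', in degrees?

24.9°

K_a = tan²(45° − φ/2) ⇒ 45° − φ/2 = arctan(√0.407) = 32.54°.
φ = 2(45° − 32.54°) = 24.93°.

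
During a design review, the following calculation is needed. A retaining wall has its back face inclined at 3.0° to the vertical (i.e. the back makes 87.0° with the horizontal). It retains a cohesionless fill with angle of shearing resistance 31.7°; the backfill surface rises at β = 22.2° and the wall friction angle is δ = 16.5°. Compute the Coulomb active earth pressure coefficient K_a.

0.435

K_a = sin²(α+φ) / [sin²α · sin(α−δ) · (1 + √{sin(φ+δ)sin(φ−β) / (sin(α−δ)sin(α+β))})²].
With α = 87.0°, φ = 31.7°, δ = 16.5°, β = 22.2°: K_a = 0.4349.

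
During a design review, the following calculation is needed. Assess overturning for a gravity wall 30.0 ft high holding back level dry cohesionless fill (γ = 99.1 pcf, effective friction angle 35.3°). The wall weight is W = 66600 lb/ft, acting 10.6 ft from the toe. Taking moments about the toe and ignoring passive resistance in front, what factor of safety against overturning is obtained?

K_a = tan²(45° − 35.3°/2) = 0.2675.
P_a = ½K_aγH² = 0.5×0.2675×99.1×30.0² = 11930 lb/ft, acting at H/3 = 10.00 ft above the base.
Overturning moment M_o = P_a × H/3 = 11930 × 10.00 = 119300.
Resisting moment M_r = W × 10.6 = 66600 × 10.6 = 706000.
FS_overturning = M_r/M_o = 706000/119300 = 5.917.

5.92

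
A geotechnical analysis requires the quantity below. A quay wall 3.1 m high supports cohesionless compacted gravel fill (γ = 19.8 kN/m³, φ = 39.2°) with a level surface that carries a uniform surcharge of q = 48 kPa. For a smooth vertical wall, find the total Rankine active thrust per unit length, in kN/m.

K_a = tan²(45° − φ/2) = 0.2255.
Soil triangle: ½ K_a γ H² = 0.5×0.2255×19.8×3.1² = 21.45 kN/m.
Surcharge rectangle: K_a q H = 0.2255×48×3.1 = 33.55 kN/m.
Total = 21.45 + 33.55 = 55.00 kN/m.

55.0 kN/m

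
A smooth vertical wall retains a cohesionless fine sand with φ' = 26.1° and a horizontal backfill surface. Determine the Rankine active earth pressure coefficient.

0.389

K_a = tan²(45° − φ/2) = tan²(31.95°) = 0.3889.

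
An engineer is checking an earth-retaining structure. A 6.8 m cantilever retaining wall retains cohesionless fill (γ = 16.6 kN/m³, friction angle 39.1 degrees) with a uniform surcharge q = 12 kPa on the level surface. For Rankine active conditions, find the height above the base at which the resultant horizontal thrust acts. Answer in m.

K_a = 0.2265.
Triangular part P₁ = ½K_aγH² = 86.92 at H/3 = 2.267 m; rectangular part P₂ = K_a q H = 18.48 at H/2 = 3.400 m.
ȳ = (P₁·2.267 + P₂·3.400)/(P₁+P₂) = 2.465 m.

2.47 m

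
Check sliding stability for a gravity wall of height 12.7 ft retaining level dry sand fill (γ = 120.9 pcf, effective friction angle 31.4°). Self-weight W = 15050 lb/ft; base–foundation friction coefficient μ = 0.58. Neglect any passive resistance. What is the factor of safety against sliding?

K_a = tan²(45° − 31.4°/2) = 0.3149.
P_a = ½K_aγH² = 0.5×0.3149×120.9×12.7² = 3070 lb/ft, acting at H/3 = 4.233 ft above the base.
FS_sliding = μW / P_a = 0.58×15050 / 3070 = 2.843.

2.84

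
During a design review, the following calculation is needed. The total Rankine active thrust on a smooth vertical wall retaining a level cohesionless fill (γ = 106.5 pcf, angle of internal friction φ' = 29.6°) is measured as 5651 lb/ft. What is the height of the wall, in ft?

17.7 ft

K_a = 0.3387. P_a = ½ K_a γ H² ⇒ H = √(2P_a/(K_a γ)).
H = √(2×5651/(0.3387×106.5)) = 17.70 ft.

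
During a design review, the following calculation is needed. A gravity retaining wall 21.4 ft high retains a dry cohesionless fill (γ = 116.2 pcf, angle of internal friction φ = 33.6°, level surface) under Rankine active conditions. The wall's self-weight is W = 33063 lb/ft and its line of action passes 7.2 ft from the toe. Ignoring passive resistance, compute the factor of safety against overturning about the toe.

4.36

K_a = tan²(45° − 33.6°/2) = 0.2875.
P_a = ½K_aγH² = 0.5×0.2875×116.2×21.4² = 7650 lb/ft, acting at H/3 = 7.133 ft above the base.
Overturning moment M_o = P_a × H/3 = 7650 × 7.133 = 54570.
Resisting moment M_r = W × 7.2 = 33063 × 7.2 = 238100.
FS_overturning = M_r/M_o = 238100/54570 = 4.362.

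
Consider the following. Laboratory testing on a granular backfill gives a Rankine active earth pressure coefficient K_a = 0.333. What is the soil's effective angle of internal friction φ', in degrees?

K_a = tan²(45° − φ/2) ⇒ 45° − φ/2 = arctan(√0.333) = 29.99°.
φ = 2(45° − 29.99°) = 30.02°.

30.0°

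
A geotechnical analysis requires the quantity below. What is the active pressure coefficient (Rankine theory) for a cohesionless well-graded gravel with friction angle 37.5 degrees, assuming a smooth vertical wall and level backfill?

K_a = (1 − sin φ)/(1 + sin φ) = (1 − sin 37.5°)/(1 + sin 37.5°) = 0.2432.

0.243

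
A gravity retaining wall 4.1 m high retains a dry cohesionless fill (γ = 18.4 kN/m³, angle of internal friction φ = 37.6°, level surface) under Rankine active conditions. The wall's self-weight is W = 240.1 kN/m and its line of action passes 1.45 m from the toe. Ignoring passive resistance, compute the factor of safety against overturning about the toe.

K_a = tan²(45° − 37.6°/2) = 0.2421.
P_a = ½K_aγH² = 0.5×0.2421×18.4×4.1² = 37.44 kN/m, acting at H/3 = 1.367 m above the base.
Overturning moment M_o = P_a × H/3 = 37.44 × 1.367 = 51.17.
Resisting moment M_r = W × 1.45 = 240.1 × 1.45 = 348.1.
FS_overturning = M_r/M_o = 348.1/51.17 = 6.803.

6.80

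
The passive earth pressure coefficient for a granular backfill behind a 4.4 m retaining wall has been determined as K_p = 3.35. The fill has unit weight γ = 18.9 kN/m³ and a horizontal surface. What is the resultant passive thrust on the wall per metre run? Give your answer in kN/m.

613 kN/m

P = ½ K_p γ H² = 0.5 × 3.35 × 18.9 × 4.4² = 612.9 kN/m.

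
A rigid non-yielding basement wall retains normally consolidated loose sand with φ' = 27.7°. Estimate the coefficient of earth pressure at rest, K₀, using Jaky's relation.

0.535

K₀ = 1 − sin φ' = 1 − sin 27.7° = 0.5352.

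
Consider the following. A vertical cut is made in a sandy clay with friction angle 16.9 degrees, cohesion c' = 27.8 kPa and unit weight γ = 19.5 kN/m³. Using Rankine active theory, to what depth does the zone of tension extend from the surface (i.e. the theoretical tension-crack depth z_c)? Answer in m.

K_a = tan²(45° − 16.9°/2) = 0.5495; √K_a = 0.7413.
The active pressure is zero where K_a γ z = 2c√K_a, so z_c = 2c/(γ√K_a) = 2×27.8/(19.5×0.7413) = 3.846 m.

3.85 m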